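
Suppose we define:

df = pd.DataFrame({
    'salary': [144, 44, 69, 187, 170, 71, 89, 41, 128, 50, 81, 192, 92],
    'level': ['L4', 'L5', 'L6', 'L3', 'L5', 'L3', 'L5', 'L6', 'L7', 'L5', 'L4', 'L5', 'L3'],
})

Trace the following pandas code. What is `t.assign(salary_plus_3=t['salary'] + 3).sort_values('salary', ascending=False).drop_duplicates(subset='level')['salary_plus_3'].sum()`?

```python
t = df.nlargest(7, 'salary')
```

take 7 rows with largest salary:
    salary level
11     192    L5
3      187    L3
4      170    L5
0      144    L4
8      128    L7
12      92    L3
6       89    L5
add column salary_plus_3 = t['salary'] + 3:
    salary level  salary_plus_3
11     192    L5            195
3      187    L3            190
4      170    L5            173
0      144    L4            147
8      128    L7            131
12      92    L3             95
6       89    L5             92
sort by salary descending:
    salary level  salary_plus_3
11     192    L5            195
3      187    L3            190
4      170    L5            173
0      144    L4            147
8      128    L7            131
12      92    L3             95
6       89    L5             92
drop duplicate level (keep=first):
    salary level  salary_plus_3
11     192    L5            195
3      187    L3            190
0      144    L4            147
8      128    L7            131

663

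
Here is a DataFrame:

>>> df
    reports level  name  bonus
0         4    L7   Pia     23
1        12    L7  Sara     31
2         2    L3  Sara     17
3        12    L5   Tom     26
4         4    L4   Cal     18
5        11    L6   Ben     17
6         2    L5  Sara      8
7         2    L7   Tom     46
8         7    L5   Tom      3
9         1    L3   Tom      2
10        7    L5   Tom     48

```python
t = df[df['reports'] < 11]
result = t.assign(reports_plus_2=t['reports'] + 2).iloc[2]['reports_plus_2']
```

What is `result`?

6

filter rows where reports < 11:
    reports level  name  bonus
0         4    L7   Pia     23
2         2    L3  Sara     17
4         4    L4   Cal     18
6         2    L5  Sara      8
7         2    L7   Tom     46
8         7    L5   Tom      3
9         1    L3   Tom      2
10        7    L5   Tom     48
add column reports_plus_2 = t['reports'] + 2:
    reports level  name  bonus  reports_plus_2
0         4    L7   Pia     23               6
2         2    L3  Sara     17               4
4         4    L4   Cal     18               6
6         2    L5  Sara      8               4
7         2    L7   Tom     46               4
8         7    L5   Tom      3               9
9         1    L3   Tom      2               3
10        7    L5   Tom     48               9
Reading off the value at position 2, column 'reports_plus_2', we get 6.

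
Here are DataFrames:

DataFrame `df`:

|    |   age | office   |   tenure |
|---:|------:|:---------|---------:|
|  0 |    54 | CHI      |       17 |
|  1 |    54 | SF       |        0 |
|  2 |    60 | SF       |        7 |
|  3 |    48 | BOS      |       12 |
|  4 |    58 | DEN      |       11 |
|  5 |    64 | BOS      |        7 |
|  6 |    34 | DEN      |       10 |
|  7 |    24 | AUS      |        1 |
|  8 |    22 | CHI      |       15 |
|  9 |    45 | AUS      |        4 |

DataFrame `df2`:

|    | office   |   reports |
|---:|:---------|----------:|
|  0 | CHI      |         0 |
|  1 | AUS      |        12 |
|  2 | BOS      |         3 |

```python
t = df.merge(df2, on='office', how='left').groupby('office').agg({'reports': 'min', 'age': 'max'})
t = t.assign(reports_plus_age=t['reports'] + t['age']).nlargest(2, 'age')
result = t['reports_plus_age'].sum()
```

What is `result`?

67.0

merge on 'office' (how='left') → 10 rows:
   age office  tenure  reports
0   54    CHI      17      0.0
1   54     SF       0      NaN
2   60     SF       7      NaN
3   48    BOS      12      3.0
4   58    DEN      11      NaN
5   64    BOS       7      3.0
6   34    DEN      10      NaN
7   24    AUS       1     12.0
8   22    CHI      15      0.0
9   45    AUS       4     12.0
group by office: min(reports), max(age):
        reports  age
office              
AUS        12.0   45
BOS         3.0   64
CHI         0.0   54
DEN         NaN   58
SF          NaN   60
add column reports_plus_age = t['reports'] + t['age']:
        reports  age  reports_plus_age
office                                
AUS        12.0   45              57.0
BOS         3.0   64              67.0
CHI         0.0   54              54.0
DEN         NaN   58               NaN
SF          NaN   60               NaN
take 2 rows with largest age:
        reports  age  reports_plus_age
office                                
BOS         3.0   64              67.0
SF          NaN   60               NaN
sum of column 'reports_plus_age' → 67.0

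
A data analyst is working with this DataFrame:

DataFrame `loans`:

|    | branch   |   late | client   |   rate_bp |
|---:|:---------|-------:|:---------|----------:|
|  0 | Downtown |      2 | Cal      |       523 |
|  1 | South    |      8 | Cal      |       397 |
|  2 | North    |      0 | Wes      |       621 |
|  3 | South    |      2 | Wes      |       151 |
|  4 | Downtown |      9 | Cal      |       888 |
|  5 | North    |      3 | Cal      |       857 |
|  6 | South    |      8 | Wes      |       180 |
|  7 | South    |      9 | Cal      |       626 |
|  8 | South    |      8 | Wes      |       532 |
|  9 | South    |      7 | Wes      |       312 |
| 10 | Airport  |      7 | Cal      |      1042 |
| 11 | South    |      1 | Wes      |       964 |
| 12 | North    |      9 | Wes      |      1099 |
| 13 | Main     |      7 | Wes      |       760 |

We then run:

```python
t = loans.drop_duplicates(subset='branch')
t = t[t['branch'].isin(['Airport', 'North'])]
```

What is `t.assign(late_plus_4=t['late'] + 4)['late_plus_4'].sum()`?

drop duplicate branch (keep=first):
      branch  late client  rate_bp
0   Downtown     2    Cal      523
1      South     8    Cal      397
2      North     0    Wes      621
10   Airport     7    Cal     1042
13      Main     7    Wes      760
filter rows where branch in ['Airport', 'North']:
     branch  late client  rate_bp
2     North     0    Wes      621
10  Airport     7    Cal     1042
add column late_plus_4 = t['late'] + 4:
     branch  late client  rate_bp  late_plus_4
2     North     0    Wes      621            4
10  Airport     7    Cal     1042           11
Reading off the sum of column 'late_plus_4', we get 15.

15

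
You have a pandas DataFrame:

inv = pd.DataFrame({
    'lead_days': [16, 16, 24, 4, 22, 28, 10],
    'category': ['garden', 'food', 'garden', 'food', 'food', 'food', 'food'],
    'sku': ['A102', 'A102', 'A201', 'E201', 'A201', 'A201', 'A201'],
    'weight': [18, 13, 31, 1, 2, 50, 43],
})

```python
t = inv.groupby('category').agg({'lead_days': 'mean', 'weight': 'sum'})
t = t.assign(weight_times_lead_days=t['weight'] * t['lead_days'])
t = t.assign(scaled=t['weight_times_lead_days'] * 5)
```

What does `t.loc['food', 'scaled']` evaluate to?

group by category: mean(lead_days), sum(weight):
          lead_days  weight
category                   
food           16.0     109
garden         20.0      49
add column weight_times_lead_days = t['weight'] * t['lead_days']:
          lead_days  weight  weight_times_lead_days
category                                           
food           16.0     109                  1744.0
garden         20.0      49                   980.0
add column scaled = t['weight_times_lead_days'] * 5:
          lead_days  weight  weight_times_lead_days  scaled
category                                                   
food           16.0     109                  1744.0  8720.0
garden         20.0      49                   980.0  4900.0
So loc['food', 'scaled'] = 8720.0.

8720.0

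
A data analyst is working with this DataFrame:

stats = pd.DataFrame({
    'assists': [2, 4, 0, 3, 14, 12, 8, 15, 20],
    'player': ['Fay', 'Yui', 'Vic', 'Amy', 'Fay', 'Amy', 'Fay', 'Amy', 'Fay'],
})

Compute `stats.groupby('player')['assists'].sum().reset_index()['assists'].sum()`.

group by player, sum of assists:
player
Amy    30
Fay    44
Vic     0
Yui     4
Name: assists, dtype: int64
reset_index():
  player  assists
0    Amy       30
1    Fay       44
2    Vic        0
3    Yui        4

78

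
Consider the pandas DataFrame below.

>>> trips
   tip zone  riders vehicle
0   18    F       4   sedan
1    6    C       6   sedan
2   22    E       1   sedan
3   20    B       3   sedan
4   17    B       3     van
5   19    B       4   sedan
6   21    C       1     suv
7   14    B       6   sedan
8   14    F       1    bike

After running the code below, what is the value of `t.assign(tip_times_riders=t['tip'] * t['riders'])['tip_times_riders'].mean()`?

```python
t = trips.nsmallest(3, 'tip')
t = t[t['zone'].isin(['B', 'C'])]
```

60.0

take 3 rows with smallest tip:
   tip zone  riders vehicle
1    6    C       6   sedan
7   14    B       6   sedan
8   14    F       1    bike
filter rows where zone in ['B', 'C']:
   tip zone  riders vehicle
1    6    C       6   sedan
7   14    B       6   sedan
add column tip_times_riders = t['tip'] * t['riders']:
   tip zone  riders vehicle  tip_times_riders
1    6    C       6   sedan                36
7   14    B       6   sedan                84
mean of column 'tip_times_riders' → 60.0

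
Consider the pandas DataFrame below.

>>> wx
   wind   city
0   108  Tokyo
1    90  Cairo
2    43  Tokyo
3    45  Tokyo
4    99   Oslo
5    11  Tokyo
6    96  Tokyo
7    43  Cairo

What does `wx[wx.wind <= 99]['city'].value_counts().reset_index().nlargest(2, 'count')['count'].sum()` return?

6

filter rows where wind <= 99:
   wind   city
1    90  Cairo
2    43  Tokyo
3    45  Tokyo
4    99   Oslo
5    11  Tokyo
6    96  Tokyo
7    43  Cairo
value_counts of city:
city
Tokyo    4
Cairo    2
Oslo     1
Name: count, dtype: int64
reset_index():
    city  count
0  Tokyo      4
1  Cairo      2
2   Oslo      1
take 2 rows with largest count:
    city  count
0  Tokyo      4
1  Cairo      2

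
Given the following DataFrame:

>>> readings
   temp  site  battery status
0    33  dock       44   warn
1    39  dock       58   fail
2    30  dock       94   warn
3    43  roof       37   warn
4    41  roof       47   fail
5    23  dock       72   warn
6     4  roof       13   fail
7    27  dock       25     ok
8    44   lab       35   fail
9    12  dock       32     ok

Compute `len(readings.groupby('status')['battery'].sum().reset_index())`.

group by status, sum of battery:
status
fail    153
ok       57
warn    247
Name: battery, dtype: int64
reset_index():
  status  battery
0   fail      153
1     ok       57
2   warn      247

3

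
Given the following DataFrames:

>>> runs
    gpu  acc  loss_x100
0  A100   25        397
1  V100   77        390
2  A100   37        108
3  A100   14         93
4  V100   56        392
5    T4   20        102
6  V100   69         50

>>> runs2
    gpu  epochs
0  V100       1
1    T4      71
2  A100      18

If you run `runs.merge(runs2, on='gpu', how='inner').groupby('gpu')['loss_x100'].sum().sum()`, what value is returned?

merge on 'gpu' (how='inner') → 7 rows:
    gpu  acc  loss_x100  epochs
0  A100   25        397      18
1  V100   77        390       1
2  A100   37        108      18
3  A100   14         93      18
4  V100   56        392       1
5    T4   20        102      71
6  V100   69         50       1
group by gpu, sum of loss_x100:
gpu
A100    598
T4      102
V100    832
Name: loss_x100, dtype: int64
So sum() = 1532.

1532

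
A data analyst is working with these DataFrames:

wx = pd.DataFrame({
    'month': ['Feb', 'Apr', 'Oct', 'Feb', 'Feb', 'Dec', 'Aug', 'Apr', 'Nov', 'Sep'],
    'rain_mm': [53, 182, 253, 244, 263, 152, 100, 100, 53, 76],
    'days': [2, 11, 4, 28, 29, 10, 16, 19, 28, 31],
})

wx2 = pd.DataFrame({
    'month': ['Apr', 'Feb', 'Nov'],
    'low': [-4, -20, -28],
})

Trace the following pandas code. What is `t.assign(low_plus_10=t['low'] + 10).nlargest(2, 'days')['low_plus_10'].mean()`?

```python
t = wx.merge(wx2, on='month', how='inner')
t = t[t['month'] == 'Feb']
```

-10.0

merge on 'month' (how='inner') → 6 rows:
  month  rain_mm  days  low
0   Feb       53     2  -20
1   Apr      182    11   -4
2   Feb      244    28  -20
3   Feb      263    29  -20
4   Apr      100    19   -4
5   Nov       53    28  -28
filter rows where month == 'Feb':
  month  rain_mm  days  low
0   Feb       53     2  -20
2   Feb      244    28  -20
3   Feb      263    29  -20
add column low_plus_10 = t['low'] + 10:
  month  rain_mm  days  low  low_plus_10
0   Feb       53     2  -20          -10
2   Feb      244    28  -20          -10
3   Feb      263    29  -20          -10
take 2 rows with largest days:
  month  rain_mm  days  low  low_plus_10
3   Feb      263    29  -20          -10
2   Feb      244    28  -20          -10
So mean() = -10.0.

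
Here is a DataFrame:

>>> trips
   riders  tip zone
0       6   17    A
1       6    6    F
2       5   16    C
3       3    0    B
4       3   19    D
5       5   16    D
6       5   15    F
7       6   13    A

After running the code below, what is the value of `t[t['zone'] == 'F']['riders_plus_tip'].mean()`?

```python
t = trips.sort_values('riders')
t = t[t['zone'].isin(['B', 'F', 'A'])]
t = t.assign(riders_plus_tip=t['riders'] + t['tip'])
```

16.0

sort by riders:
   riders  tip zone
3       3    0    B
4       3   19    D
2       5   16    C
5       5   16    D
6       5   15    F
0       6   17    A
1       6    6    F
7       6   13    A
filter rows where zone in ['B', 'F', 'A']:
   riders  tip zone
3       3    0    B
6       5   15    F
0       6   17    A
1       6    6    F
7       6   13    A
add column riders_plus_tip = t['riders'] + t['tip']:
   riders  tip zone  riders_plus_tip
3       3    0    B                3
6       5   15    F               20
0       6   17    A               23
1       6    6    F               12
7       6   13    A               19
filter rows where zone == 'F':
   riders  tip zone  riders_plus_tip
6       5   15    F               20
1       6    6    F               12
So mean() = 16.0.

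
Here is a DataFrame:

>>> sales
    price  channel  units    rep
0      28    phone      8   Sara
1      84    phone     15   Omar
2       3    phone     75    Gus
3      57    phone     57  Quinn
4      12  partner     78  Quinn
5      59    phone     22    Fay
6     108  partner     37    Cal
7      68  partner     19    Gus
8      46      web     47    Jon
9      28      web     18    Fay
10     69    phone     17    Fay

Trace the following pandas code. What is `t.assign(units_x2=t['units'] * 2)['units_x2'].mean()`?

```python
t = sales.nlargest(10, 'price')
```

63.6

take 10 rows with largest price:
    price  channel  units    rep
6     108  partner     37    Cal
1      84    phone     15   Omar
10     69    phone     17    Fay
7      68  partner     19    Gus
5      59    phone     22    Fay
3      57    phone     57  Quinn
8      46      web     47    Jon
0      28    phone      8   Sara
9      28      web     18    Fay
4      12  partner     78  Quinn
add column units_x2 = t['units'] * 2:
    price  channel  units    rep  units_x2
6     108  partner     37    Cal        74
1      84    phone     15   Omar        30
10     69    phone     17    Fay        34
7      68  partner     19    Gus        38
5      59    phone     22    Fay        44
3      57    phone     57  Quinn       114
8      46      web     47    Jon        94
0      28    phone      8   Sara        16
9      28      web     18    Fay        36
4      12  partner     78  Quinn       156
Taking the mean of column 'units_x2' gives 63.6.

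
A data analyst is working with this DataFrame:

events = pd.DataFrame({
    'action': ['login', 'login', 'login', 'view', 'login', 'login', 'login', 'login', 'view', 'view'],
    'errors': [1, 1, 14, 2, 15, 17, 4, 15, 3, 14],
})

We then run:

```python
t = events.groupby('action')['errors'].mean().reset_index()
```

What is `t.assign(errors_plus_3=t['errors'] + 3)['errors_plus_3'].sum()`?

group by action, mean of errors:
action
login    9.571429
view     6.333333
Name: errors, dtype: float64
reset_index():
  action    errors
0  login  9.571429
1   view  6.333333
add column errors_plus_3 = t['errors'] + 3:
  action    errors  errors_plus_3
0  login  9.571429      12.571429
1   view  6.333333       9.333333
Hence 21.9047619048.

21.9047619048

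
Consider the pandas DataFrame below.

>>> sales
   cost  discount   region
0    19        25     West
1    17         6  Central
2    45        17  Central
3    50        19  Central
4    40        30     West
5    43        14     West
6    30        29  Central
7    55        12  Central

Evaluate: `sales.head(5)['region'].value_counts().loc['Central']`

3

take first 5 rows:
   cost  discount   region
0    19        25     West
1    17         6  Central
2    45        17  Central
3    50        19  Central
4    40        30     West
value_counts of region:
region
Central    3
West       2
Name: count, dtype: int64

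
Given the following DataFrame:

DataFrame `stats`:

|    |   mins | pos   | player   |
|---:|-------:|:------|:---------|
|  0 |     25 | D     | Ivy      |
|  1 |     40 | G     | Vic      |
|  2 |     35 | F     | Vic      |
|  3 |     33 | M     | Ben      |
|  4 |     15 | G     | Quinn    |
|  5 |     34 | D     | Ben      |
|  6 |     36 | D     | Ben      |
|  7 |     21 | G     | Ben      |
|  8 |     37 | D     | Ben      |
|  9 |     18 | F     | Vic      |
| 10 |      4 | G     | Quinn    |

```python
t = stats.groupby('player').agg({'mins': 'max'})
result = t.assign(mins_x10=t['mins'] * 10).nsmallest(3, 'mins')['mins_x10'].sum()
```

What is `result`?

group by player, max of mins:
        mins
player      
Ben       37
Ivy       25
Quinn     15
Vic       40
add column mins_x10 = t['mins'] * 10:
        mins  mins_x10
player                
Ben       37       370
Ivy       25       250
Quinn     15       150
Vic       40       400
take 3 rows with smallest mins:
        mins  mins_x10
player                
Quinn     15       150
Ivy       25       250
Ben       37       370
Then the sum of column 'mins_x10': 770

770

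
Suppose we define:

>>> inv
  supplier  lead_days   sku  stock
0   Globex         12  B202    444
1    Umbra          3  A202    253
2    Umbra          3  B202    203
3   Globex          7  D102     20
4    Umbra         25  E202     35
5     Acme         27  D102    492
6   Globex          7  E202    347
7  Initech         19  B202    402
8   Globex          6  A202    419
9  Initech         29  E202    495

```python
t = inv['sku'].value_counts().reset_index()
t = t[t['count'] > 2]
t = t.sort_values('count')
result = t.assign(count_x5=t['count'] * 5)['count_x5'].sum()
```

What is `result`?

value_counts of sku:
sku
B202    3
E202    3
A202    2
D102    2
Name: count, dtype: int64
reset_index():
    sku  count
0  B202      3
1  E202      3
2  A202      2
3  D102      2
filter rows where count > 2:
    sku  count
0  B202      3
1  E202      3
sort by count:
    sku  count
0  B202      3
1  E202      3
add column count_x5 = t['count'] * 5:
    sku  count  count_x5
0  B202      3        15
1  E202      3        15
So sum() = 30.

30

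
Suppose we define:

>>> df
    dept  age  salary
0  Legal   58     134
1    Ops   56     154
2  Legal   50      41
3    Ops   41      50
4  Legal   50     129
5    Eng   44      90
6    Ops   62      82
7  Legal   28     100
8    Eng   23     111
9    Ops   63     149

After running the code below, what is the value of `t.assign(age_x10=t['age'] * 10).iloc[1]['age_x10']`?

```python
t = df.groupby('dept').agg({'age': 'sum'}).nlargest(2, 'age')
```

group by dept, sum of age:
       age
dept      
Eng     67
Legal  186
Ops    222
take 2 rows with largest age:
       age
dept      
Ops    222
Legal  186
add column age_x10 = t['age'] * 10:
       age  age_x10
dept               
Ops    222     2220
Legal  186     1860
Taking the value at position 1, column 'age_x10' gives 1860.

1860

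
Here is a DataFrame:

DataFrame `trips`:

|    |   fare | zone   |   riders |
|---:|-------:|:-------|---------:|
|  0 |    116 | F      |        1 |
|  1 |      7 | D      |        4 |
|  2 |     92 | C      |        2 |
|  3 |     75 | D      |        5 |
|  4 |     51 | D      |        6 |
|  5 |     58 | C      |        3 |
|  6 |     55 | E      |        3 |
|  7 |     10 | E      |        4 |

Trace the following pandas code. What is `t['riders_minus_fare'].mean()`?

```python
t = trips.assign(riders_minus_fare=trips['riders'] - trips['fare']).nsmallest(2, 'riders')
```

-102.5

add column riders_minus_fare = trips['riders'] - trips['fare']:
   fare zone  riders  riders_minus_fare
0   116    F       1               -115
1     7    D       4                 -3
2    92    C       2                -90
3    75    D       5                -70
4    51    D       6                -45
5    58    C       3                -55
6    55    E       3                -52
7    10    E       4                 -6
take 2 rows with smallest riders:
   fare zone  riders  riders_minus_fare
0   116    F       1               -115
2    92    C       2                -90
Reading off the mean of column 'riders_minus_fare', we get -102.5.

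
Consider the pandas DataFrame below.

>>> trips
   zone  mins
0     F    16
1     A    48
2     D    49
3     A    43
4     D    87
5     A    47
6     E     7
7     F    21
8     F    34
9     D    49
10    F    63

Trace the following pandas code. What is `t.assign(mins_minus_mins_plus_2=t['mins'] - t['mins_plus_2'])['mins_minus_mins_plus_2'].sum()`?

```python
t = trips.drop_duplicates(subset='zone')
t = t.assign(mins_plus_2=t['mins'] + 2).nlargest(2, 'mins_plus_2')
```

-4

drop duplicate zone (keep=first):
  zone  mins
0    F    16
1    A    48
2    D    49
6    E     7
add column mins_plus_2 = t['mins'] + 2:
  zone  mins  mins_plus_2
0    F    16           18
1    A    48           50
2    D    49           51
6    E     7            9
take 2 rows with largest mins_plus_2:
  zone  mins  mins_plus_2
2    D    49           51
1    A    48           50
add column mins_minus_mins_plus_2 = t['mins'] - t['mins_plus_2']:
  zone  mins  mins_plus_2  mins_minus_mins_plus_2
2    D    49           51                      -2
1    A    48           50                      -2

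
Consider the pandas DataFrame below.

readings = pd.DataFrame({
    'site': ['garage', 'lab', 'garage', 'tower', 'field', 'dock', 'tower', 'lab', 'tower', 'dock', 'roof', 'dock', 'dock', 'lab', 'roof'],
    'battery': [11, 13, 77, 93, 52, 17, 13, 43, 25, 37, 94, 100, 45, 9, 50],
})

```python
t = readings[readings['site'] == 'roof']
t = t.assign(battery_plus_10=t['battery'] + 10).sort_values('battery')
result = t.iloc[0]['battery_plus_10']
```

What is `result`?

filter rows where site == 'roof':
    site  battery
10  roof       94
14  roof       50
add column battery_plus_10 = t['battery'] + 10:
    site  battery  battery_plus_10
10  roof       94              104
14  roof       50               60
sort by battery:
    site  battery  battery_plus_10
14  roof       50               60
10  roof       94              104

60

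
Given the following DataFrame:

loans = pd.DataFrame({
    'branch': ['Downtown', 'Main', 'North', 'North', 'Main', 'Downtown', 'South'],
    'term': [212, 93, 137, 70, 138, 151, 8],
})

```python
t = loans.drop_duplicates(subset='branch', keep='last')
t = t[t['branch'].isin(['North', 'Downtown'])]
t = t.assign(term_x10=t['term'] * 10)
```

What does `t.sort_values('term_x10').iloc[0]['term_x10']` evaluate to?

700

drop duplicate branch (keep=last):
     branch  term
3     North    70
4      Main   138
5  Downtown   151
6     South     8
filter rows where branch in ['North', 'Downtown']:
     branch  term
3     North    70
5  Downtown   151
add column term_x10 = t['term'] * 10:
     branch  term  term_x10
3     North    70       700
5  Downtown   151      1510
sort by term_x10:
     branch  term  term_x10
3     North    70       700
5  Downtown   151      1510
Taking the value at position 0, column 'term_x10' gives 700.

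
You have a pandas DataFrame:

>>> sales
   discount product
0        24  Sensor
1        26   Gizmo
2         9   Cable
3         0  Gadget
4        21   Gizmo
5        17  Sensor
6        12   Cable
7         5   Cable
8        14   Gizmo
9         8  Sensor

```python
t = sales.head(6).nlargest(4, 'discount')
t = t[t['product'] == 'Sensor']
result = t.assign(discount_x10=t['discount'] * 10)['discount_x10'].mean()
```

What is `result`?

205.0

take first 6 rows:
   discount product
0        24  Sensor
1        26   Gizmo
2         9   Cable
3         0  Gadget
4        21   Gizmo
5        17  Sensor
take 4 rows with largest discount:
   discount product
1        26   Gizmo
0        24  Sensor
4        21   Gizmo
5        17  Sensor
filter rows where product == 'Sensor':
   discount product
0        24  Sensor
5        17  Sensor
add column discount_x10 = t['discount'] * 10:
   discount product  discount_x10
0        24  Sensor           240
5        17  Sensor           170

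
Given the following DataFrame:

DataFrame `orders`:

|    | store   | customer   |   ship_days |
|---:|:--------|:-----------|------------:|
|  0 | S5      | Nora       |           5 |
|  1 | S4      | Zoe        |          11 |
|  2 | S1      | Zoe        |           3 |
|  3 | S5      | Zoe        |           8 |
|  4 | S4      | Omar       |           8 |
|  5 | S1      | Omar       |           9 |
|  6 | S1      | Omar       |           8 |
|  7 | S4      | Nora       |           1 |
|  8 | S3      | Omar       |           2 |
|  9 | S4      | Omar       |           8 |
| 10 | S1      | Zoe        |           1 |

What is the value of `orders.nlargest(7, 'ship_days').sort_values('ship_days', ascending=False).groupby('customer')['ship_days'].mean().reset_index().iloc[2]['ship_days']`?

take 7 rows with largest ship_days:
  store customer  ship_days
1    S4      Zoe         11
5    S1     Omar          9
3    S5      Zoe          8
4    S4     Omar          8
6    S1     Omar          8
9    S4     Omar          8
0    S5     Nora          5
sort by ship_days descending:
  store customer  ship_days
1    S4      Zoe         11
5    S1     Omar          9
3    S5      Zoe          8
4    S4     Omar          8
6    S1     Omar          8
9    S4     Omar          8
0    S5     Nora          5
group by customer, mean of ship_days:
customer
Nora    5.00
Omar    8.25
Zoe     9.50
Name: ship_days, dtype: float64
reset_index():
  customer  ship_days
0     Nora       5.00
1     Omar       8.25
2      Zoe       9.50
Taking the value at position 2, column 'ship_days' gives 9.5.

9.5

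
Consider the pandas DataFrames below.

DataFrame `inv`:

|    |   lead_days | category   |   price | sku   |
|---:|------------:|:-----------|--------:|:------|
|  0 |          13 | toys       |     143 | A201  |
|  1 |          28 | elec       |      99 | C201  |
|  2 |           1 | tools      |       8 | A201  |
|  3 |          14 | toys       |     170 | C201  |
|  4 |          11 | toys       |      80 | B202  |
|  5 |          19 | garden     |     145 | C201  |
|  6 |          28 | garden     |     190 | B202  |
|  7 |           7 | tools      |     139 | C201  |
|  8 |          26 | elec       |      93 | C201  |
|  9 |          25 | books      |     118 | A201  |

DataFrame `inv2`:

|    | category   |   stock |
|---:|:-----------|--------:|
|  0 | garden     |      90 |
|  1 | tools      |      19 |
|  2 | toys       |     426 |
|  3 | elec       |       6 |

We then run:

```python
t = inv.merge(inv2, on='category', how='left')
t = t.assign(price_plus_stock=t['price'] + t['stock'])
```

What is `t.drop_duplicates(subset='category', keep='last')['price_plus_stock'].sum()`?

1043.0

merge on 'category' (how='left') → 10 rows:
   lead_days category  price   sku  stock
0         13     toys    143  A201  426.0
1         28     elec     99  C201    6.0
2          1    tools      8  A201   19.0
3         14     toys    170  C201  426.0
4         11     toys     80  B202  426.0
5         19   garden    145  C201   90.0
6         28   garden    190  B202   90.0
7          7    tools    139  C201   19.0
8         26     elec     93  C201    6.0
9         25    books    118  A201    NaN
add column price_plus_stock = t['price'] + t['stock']:
   lead_days category  price   sku  stock  price_plus_stock
0         13     toys    143  A201  426.0             569.0
1         28     elec     99  C201    6.0             105.0
2          1    tools      8  A201   19.0              27.0
3         14     toys    170  C201  426.0             596.0
4         11     toys     80  B202  426.0             506.0
5         19   garden    145  C201   90.0             235.0
6         28   garden    190  B202   90.0             280.0
7          7    tools    139  C201   19.0             158.0
8         26     elec     93  C201    6.0              99.0
9         25    books    118  A201    NaN               NaN
drop duplicate category (keep=last):
   lead_days category  price   sku  stock  price_plus_stock
4         11     toys     80  B202  426.0             506.0
6         28   garden    190  B202   90.0             280.0
7          7    tools    139  C201   19.0             158.0
8         26     elec     93  C201    6.0              99.0
9         25    books    118  A201    NaN               NaN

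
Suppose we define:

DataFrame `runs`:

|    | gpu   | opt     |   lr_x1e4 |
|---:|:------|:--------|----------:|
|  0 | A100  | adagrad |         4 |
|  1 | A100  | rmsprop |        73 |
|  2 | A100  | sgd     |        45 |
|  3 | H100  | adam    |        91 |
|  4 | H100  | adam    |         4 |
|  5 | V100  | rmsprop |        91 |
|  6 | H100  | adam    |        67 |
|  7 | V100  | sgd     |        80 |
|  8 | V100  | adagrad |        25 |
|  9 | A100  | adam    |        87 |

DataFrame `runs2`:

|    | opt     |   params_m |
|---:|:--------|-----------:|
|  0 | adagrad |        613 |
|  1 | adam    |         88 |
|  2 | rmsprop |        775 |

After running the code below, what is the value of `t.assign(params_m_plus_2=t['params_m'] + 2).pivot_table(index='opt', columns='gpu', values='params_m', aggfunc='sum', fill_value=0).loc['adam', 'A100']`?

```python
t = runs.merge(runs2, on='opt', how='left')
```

88.0

merge on 'opt' (how='left') → 10 rows:
    gpu      opt  lr_x1e4  params_m
0  A100  adagrad        4     613.0
1  A100  rmsprop       73     775.0
2  A100      sgd       45       NaN
3  H100     adam       91      88.0
4  H100     adam        4      88.0
5  V100  rmsprop       91     775.0
6  H100     adam       67      88.0
7  V100      sgd       80       NaN
8  V100  adagrad       25     613.0
9  A100     adam       87      88.0
add column params_m_plus_2 = t['params_m'] + 2:
    gpu      opt  lr_x1e4  params_m  params_m_plus_2
0  A100  adagrad        4     613.0            615.0
1  A100  rmsprop       73     775.0            777.0
2  A100      sgd       45       NaN              NaN
3  H100     adam       91      88.0             90.0
4  H100     adam        4      88.0             90.0
5  V100  rmsprop       91     775.0            777.0
6  H100     adam       67      88.0             90.0
7  V100      sgd       80       NaN              NaN
8  V100  adagrad       25     613.0            615.0
9  A100     adam       87      88.0             90.0
pivot: rows=opt, cols=gpu, sum(params_m):
gpu       A100   H100   V100
opt                         
adagrad  613.0    0.0  613.0
adam      88.0  264.0    0.0
rmsprop  775.0    0.0  775.0
sgd        0.0    0.0    0.0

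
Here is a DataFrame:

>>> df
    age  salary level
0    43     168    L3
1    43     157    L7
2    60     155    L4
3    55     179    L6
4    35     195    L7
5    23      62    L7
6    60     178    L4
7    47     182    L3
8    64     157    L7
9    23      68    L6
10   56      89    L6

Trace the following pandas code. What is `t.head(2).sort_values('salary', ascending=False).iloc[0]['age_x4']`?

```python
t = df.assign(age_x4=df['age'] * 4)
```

add column age_x4 = df['age'] * 4:
    age  salary level  age_x4
0    43     168    L3     172
1    43     157    L7     172
2    60     155    L4     240
3    55     179    L6     220
4    35     195    L7     140
5    23      62    L7      92
6    60     178    L4     240
7    47     182    L3     188
8    64     157    L7     256
9    23      68    L6      92
10   56      89    L6     224
take first 2 rows:
   age  salary level  age_x4
0   43     168    L3     172
1   43     157    L7     172
sort by salary descending:
   age  salary level  age_x4
0   43     168    L3     172
1   43     157    L7     172

172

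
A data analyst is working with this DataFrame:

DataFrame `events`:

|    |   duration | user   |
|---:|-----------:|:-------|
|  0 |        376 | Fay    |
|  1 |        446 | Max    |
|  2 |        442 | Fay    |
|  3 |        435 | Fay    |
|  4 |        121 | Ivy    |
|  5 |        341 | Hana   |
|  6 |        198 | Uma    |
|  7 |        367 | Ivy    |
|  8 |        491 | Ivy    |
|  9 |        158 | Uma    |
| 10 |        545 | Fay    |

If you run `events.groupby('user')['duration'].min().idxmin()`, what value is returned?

group by user, min of duration:
user
Fay     376
Hana    341
Ivy     121
Max     446
Uma     158
Name: duration, dtype: int64
Hence Ivy.

Ivy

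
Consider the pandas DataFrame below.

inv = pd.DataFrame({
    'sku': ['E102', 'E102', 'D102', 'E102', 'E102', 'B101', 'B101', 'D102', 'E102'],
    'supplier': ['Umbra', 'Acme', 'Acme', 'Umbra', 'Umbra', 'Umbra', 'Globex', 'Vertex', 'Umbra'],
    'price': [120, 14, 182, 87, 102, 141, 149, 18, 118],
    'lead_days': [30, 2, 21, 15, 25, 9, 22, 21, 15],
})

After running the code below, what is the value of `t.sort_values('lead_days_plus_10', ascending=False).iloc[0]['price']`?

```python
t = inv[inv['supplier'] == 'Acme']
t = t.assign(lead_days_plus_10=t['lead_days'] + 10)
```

filter rows where supplier == 'Acme':
    sku supplier  price  lead_days
1  E102     Acme     14          2
2  D102     Acme    182         21
add column lead_days_plus_10 = t['lead_days'] + 10:
    sku supplier  price  lead_days  lead_days_plus_10
1  E102     Acme     14          2                 12
2  D102     Acme    182         21                 31
sort by lead_days_plus_10 descending:
    sku supplier  price  lead_days  lead_days_plus_10
2  D102     Acme    182         21                 31
1  E102     Acme     14          2                 12

182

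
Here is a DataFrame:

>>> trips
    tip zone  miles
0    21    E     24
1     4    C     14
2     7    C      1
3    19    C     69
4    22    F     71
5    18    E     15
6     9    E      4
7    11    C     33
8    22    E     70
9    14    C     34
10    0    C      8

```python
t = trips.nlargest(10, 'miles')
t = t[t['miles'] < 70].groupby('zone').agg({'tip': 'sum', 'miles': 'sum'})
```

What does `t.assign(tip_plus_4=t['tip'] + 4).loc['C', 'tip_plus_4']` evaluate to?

52

take 10 rows with largest miles:
    tip zone  miles
4    22    F     71
8    22    E     70
3    19    C     69
9    14    C     34
7    11    C     33
0    21    E     24
5    18    E     15
1     4    C     14
10    0    C      8
6     9    E      4
filter rows where miles < 70:
    tip zone  miles
3    19    C     69
9    14    C     34
7    11    C     33
0    21    E     24
5    18    E     15
1     4    C     14
10    0    C      8
6     9    E      4
group by zone: sum(tip), sum(miles):
      tip  miles
zone            
C      48    158
E      48     43
add column tip_plus_4 = t['tip'] + 4:
      tip  miles  tip_plus_4
zone                        
C      48    158          52
E      48     43          52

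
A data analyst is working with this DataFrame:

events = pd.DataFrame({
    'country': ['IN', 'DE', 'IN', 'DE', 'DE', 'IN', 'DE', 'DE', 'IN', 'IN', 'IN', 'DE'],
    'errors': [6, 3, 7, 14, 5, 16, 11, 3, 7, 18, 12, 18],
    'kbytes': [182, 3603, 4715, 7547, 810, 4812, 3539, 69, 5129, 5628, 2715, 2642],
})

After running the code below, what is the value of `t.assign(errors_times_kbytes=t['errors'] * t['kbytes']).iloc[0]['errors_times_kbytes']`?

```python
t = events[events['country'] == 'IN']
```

filter rows where country == 'IN':
   country  errors  kbytes
0       IN       6     182
2       IN       7    4715
5       IN      16    4812
8       IN       7    5129
9       IN      18    5628
10      IN      12    2715
add column errors_times_kbytes = t['errors'] * t['kbytes']:
   country  errors  kbytes  errors_times_kbytes
0       IN       6     182                 1092
2       IN       7    4715                33005
5       IN      16    4812                76992
8       IN       7    5129                35903
9       IN      18    5628               101304
10      IN      12    2715                32580
Hence 1092.

1092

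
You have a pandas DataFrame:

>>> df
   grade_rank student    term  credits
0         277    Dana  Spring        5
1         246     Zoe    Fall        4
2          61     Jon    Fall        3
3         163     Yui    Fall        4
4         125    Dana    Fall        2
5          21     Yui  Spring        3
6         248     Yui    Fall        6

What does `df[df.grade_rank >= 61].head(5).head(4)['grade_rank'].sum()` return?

747

filter rows where grade_rank >= 61:
   grade_rank student    term  credits
0         277    Dana  Spring        5
1         246     Zoe    Fall        4
2          61     Jon    Fall        3
3         163     Yui    Fall        4
4         125    Dana    Fall        2
6         248     Yui    Fall        6
take first 5 rows:
   grade_rank student    term  credits
0         277    Dana  Spring        5
1         246     Zoe    Fall        4
2          61     Jon    Fall        3
3         163     Yui    Fall        4
4         125    Dana    Fall        2
take first 4 rows:
   grade_rank student    term  credits
0         277    Dana  Spring        5
1         246     Zoe    Fall        4
2          61     Jon    Fall        3
3         163     Yui    Fall        4
sum of column 'grade_rank' → 747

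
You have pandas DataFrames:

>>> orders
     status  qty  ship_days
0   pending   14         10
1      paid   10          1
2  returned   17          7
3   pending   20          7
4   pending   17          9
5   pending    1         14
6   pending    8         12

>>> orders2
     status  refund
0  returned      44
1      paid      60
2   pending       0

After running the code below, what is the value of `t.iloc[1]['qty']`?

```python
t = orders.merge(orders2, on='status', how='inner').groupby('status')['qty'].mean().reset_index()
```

merge on 'status' (how='inner') → 7 rows:
     status  qty  ship_days  refund
0   pending   14         10       0
1      paid   10          1      60
2  returned   17          7      44
3   pending   20          7       0
4   pending   17          9       0
5   pending    1         14       0
6   pending    8         12       0
group by status, mean of qty:
status
paid        10.0
pending     12.0
returned    17.0
Name: qty, dtype: float64
reset_index():
     status   qty
0      paid  10.0
1   pending  12.0
2  returned  17.0
Reading off the value at position 1, column 'qty', we get 12.0.

12.0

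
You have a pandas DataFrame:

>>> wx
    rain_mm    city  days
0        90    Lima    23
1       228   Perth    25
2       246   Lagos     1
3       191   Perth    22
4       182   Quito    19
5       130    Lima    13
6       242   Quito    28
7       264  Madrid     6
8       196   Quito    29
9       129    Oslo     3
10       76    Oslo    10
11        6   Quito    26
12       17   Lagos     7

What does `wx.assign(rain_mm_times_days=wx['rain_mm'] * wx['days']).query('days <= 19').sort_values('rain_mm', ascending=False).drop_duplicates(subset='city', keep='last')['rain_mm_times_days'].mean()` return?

add column rain_mm_times_days = wx['rain_mm'] * wx['days']:
    rain_mm    city  days  rain_mm_times_days
0        90    Lima    23                2070
1       228   Perth    25                5700
2       246   Lagos     1                 246
3       191   Perth    22                4202
4       182   Quito    19                3458
5       130    Lima    13                1690
6       242   Quito    28                6776
7       264  Madrid     6                1584
8       196   Quito    29                5684
9       129    Oslo     3                 387
10       76    Oslo    10                 760
11        6   Quito    26                 156
12       17   Lagos     7                 119
filter rows where days <= 19:
    rain_mm    city  days  rain_mm_times_days
2       246   Lagos     1                 246
4       182   Quito    19                3458
5       130    Lima    13                1690
7       264  Madrid     6                1584
9       129    Oslo     3                 387
10       76    Oslo    10                 760
12       17   Lagos     7                 119
sort by rain_mm descending:
    rain_mm    city  days  rain_mm_times_days
7       264  Madrid     6                1584
2       246   Lagos     1                 246
4       182   Quito    19                3458
5       130    Lima    13                1690
9       129    Oslo     3                 387
10       76    Oslo    10                 760
12       17   Lagos     7                 119
drop duplicate city (keep=last):
    rain_mm    city  days  rain_mm_times_days
7       264  Madrid     6                1584
4       182   Quito    19                3458
5       130    Lima    13                1690
10       76    Oslo    10                 760
12       17   Lagos     7                 119
Hence 1522.2.

1522.2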